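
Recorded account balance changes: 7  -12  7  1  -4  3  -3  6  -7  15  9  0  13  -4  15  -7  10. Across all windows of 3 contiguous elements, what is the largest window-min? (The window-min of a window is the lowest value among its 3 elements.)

0

[7, -12, 7] → min -12
[-12, 7, 1] → min -12
[7, 1, -4] → min -4
[1, -4, 3] → min -4
[-4, 3, -3] → min -4
[3, -3, 6] → min -3
[-3, 6, -7] → min -7
[6, -7, 15] → min -7
[-7, 15, 9] → min -7
[15, 9, 0] → min 0
[9, 0, 13] → min 0
[0, 13, -4] → min -4
[13, -4, 15] → min -4
[-4, 15, -7] → min -7
[15, -7, 10] → min -7
Largest of these is 0.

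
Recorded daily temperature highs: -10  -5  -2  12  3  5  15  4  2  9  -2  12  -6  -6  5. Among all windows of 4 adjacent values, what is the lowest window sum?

-5

Each size-4 window and its sum:
[-10, -5, -2, 12] → sum -5
[-5, -2, 12, 3] → sum 8
[-2, 12, 3, 5] → sum 18
[12, 3, 5, 15] → sum 35
[3, 5, 15, 4] → sum 27
[5, 15, 4, 2] → sum 26
[15, 4, 2, 9] → sum 30
[4, 2, 9, -2] → sum 13
[2, 9, -2, 12] → sum 21
[9, -2, 12, -6] → sum 13
[-2, 12, -6, -6] → sum -2
[12, -6, -6, 5] → sum 5
Lowest of these is -5.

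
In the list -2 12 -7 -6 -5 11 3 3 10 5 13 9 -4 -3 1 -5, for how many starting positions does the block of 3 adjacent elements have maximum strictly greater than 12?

3

-2 12 -7 → max 12
12 -7 -6 → max 12
-7 -6 -5 → max -5
-6 -5 11 → max 11
-5 11 3 → max 11
11 3 3 → max 11
3 3 10 → max 10
3 10 5 → max 10
10 5 13 → max 13  > 12 ✓
5 13 9 → max 13  > 12 ✓
13 9 -4 → max 13  > 12 ✓
9 -4 -3 → max 9
-4 -3 1 → max 1
-3 1 -5 → max 1
3 windows satisfy the condition.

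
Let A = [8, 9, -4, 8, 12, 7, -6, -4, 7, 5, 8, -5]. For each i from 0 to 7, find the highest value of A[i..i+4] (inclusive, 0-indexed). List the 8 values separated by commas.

12, 12, 12, 12, 12, 7, 8, 8

[8, 9, -4, 8, 12] → max 12
[9, -4, 8, 12, 7] → max 12
[-4, 8, 12, 7, -6] → max 12
[8, 12, 7, -6, -4] → max 12
[12, 7, -6, -4, 7] → max 12
[7, -6, -4, 7, 5] → max 7
[-6, -4, 7, 5, 8] → max 8
[-4, 7, 5, 8, -5] → max 8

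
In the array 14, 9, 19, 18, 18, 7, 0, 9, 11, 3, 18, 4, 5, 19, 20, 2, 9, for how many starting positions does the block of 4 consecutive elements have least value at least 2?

(14, 9, 19, 18) → min 9  ≥ 2 ✓
(9, 19, 18, 18) → min 9  ≥ 2 ✓
(19, 18, 18, 7) → min 7  ≥ 2 ✓
(18, 18, 7, 0) → min 0
(18, 7, 0, 9) → min 0
(7, 0, 9, 11) → min 0
(0, 9, 11, 3) → min 0
(9, 11, 3, 18) → min 3  ≥ 2 ✓
(11, 3, 18, 4) → min 3  ≥ 2 ✓
(3, 18, 4, 5) → min 3  ≥ 2 ✓
(18, 4, 5, 19) → min 4  ≥ 2 ✓
(4, 5, 19, 20) → min 4  ≥ 2 ✓
(5, 19, 20, 2) → min 2  ≥ 2 ✓
(19, 20, 2, 9) → min 2  ≥ 2 ✓
10 windows satisfy the condition.

10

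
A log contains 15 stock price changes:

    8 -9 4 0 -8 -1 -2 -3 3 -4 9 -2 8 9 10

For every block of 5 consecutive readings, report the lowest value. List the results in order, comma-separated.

8 -9 4 0 -8 → min -9
-9 4 0 -8 -1 → min -9
4 0 -8 -1 -2 → min -8
0 -8 -1 -2 -3 → min -8
-8 -1 -2 -3 3 → min -8
-1 -2 -3 3 -4 → min -4
-2 -3 3 -4 9 → min -4
-3 3 -4 9 -2 → min -4
3 -4 9 -2 8 → min -4
-4 9 -2 8 9 → min -4
9 -2 8 9 10 → min -2

-9, -9, -8, -8, -8, -4, -4, -4, -4, -4, -2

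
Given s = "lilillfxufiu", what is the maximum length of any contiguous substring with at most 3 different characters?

Extend right; when distinct count exceeds 3, shrink from the left:
[l] 1 distinct, len 1
[l, i] 2 distinct, len 2
[l, i, l] 2 distinct, len 3
[l, i, l, i] 2 distinct, len 4
[l, i, l, i, l] 2 distinct, len 5
[l, i, l, i, l, l] 2 distinct, len 6
[l, i, l, i, l, l, f] 3 distinct, len 7
[l, l, f, x] 3 distinct, len 4
[f, x, u] 3 distinct, len 3
[f, x, u, f] 3 distinct, len 4
[u, f, i] 3 distinct, len 3
[u, f, i, u] 3 distinct, len 4
Longest length with ≤3 distinct: 7.

7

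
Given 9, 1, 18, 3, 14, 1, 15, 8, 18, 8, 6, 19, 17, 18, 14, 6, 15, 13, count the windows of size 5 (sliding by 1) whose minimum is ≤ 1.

9 1 18 3 14 → min 1  ≤ 1 ✓
1 18 3 14 1 → min 1  ≤ 1 ✓
18 3 14 1 15 → min 1  ≤ 1 ✓
3 14 1 15 8 → min 1  ≤ 1 ✓
14 1 15 8 18 → min 1  ≤ 1 ✓
1 15 8 18 8 → min 1  ≤ 1 ✓
15 8 18 8 6 → min 6
8 18 8 6 19 → min 6
18 8 6 19 17 → min 6
8 6 19 17 18 → min 6
6 19 17 18 14 → min 6
19 17 18 14 6 → min 6
17 18 14 6 15 → min 6
18 14 6 15 13 → min 6
6 windows satisfy the condition.

6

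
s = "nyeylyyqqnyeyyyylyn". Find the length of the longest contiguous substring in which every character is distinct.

[n] len 1
[n, y] len 2
[n, y, e] len 3
[e, y] len 2
[e, y, l] len 3
[l, y] len 2
[y] len 1
[y, q] len 2
[q] len 1
[q, n] len 2
[q, n, y] len 3
[q, n, y, e] len 4
[e, y] len 2
[y] len 1
[y] len 1
[y] len 1
[y, l] len 2
[l, y] len 2
[l, y, n] len 3
Longest all-distinct length: 4.

4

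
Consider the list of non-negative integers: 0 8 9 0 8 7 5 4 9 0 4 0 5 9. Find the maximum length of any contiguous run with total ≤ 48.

add 0: [0] sum 0, len 1
add 8: [0, 8] sum 8, len 2
add 9: [0, 8, 9] sum 17, len 3
add 0: [0, 8, 9, 0] sum 17, len 4
add 8: [0, 8, 9, 0, 8] sum 25, len 5
add 7: [0, 8, 9, 0, 8, 7] sum 32, len 6
add 5: [0, 8, 9, 0, 8, 7, 5] sum 37, len 7
add 4: [0, 8, 9, 0, 8, 7, 5, 4] sum 41, len 8
add 9: [9, 0, 8, 7, 5, 4, 9] sum 42, len 7
add 0: [9, 0, 8, 7, 5, 4, 9, 0] sum 42, len 8
add 4: [9, 0, 8, 7, 5, 4, 9, 0, 4] sum 46, len 9
add 0: [9, 0, 8, 7, 5, 4, 9, 0, 4, 0] sum 46, len 10
add 5: [0, 8, 7, 5, 4, 9, 0, 4, 0, 5] sum 42, len 10
add 9: [7, 5, 4, 9, 0, 4, 0, 5, 9] sum 43, len 9
Longest length seen: 10.

10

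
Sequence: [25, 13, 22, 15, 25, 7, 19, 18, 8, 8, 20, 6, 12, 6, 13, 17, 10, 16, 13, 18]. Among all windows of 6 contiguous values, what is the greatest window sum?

107

(25, 13, 22, 15, 25, 7) → sum 107
(13, 22, 15, 25, 7, 19) → sum 101
(22, 15, 25, 7, 19, 18) → sum 106
(15, 25, 7, 19, 18, 8) → sum 92
(25, 7, 19, 18, 8, 8) → sum 85
(7, 19, 18, 8, 8, 20) → sum 80
(19, 18, 8, 8, 20, 6) → sum 79
(18, 8, 8, 20, 6, 12) → sum 72
(8, 8, 20, 6, 12, 6) → sum 60
(8, 20, 6, 12, 6, 13) → sum 65
(20, 6, 12, 6, 13, 17) → sum 74
(6, 12, 6, 13, 17, 10) → sum 64
(12, 6, 13, 17, 10, 16) → sum 74
(6, 13, 17, 10, 16, 13) → sum 75
(13, 17, 10, 16, 13, 18) → sum 87
Greatest of these is 107.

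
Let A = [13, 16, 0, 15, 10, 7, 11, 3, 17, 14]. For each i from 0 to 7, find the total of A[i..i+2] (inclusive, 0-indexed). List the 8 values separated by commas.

13 16 0 → sum 29
16 0 15 → sum 31
0 15 10 → sum 25
15 10 7 → sum 32
10 7 11 → sum 28
7 11 3 → sum 21
11 3 17 → sum 31
3 17 14 → sum 34

29, 31, 25, 32, 28, 21, 31, 34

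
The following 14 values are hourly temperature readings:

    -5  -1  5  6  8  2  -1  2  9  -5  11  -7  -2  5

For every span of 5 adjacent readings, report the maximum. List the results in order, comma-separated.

8, 8, 8, 8, 9, 9, 11, 11, 11, 11

[-5, -1, 5, 6, 8] → max 8
[-1, 5, 6, 8, 2] → max 8
[5, 6, 8, 2, -1] → max 8
[6, 8, 2, -1, 2] → max 8
[8, 2, -1, 2, 9] → max 9
[2, -1, 2, 9, -5] → max 9
[-1, 2, 9, -5, 11] → max 11
[2, 9, -5, 11, -7] → max 11
[9, -5, 11, -7, -2] → max 11
[-5, 11, -7, -2, 5] → max 11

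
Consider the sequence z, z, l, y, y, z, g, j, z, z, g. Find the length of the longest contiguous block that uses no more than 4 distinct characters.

8

Extend right; when distinct count exceeds 4, shrink from the left:
add z: window [z] (1 distinct), len 1
add z: window [z, z] (1 distinct), len 2
add l: window [z, z, l] (2 distinct), len 3
add y: window [z, z, l, y] (3 distinct), len 4
add y: window [z, z, l, y, y] (3 distinct), len 5
add z: window [z, z, l, y, y, z] (3 distinct), len 6
add g: window [z, z, l, y, y, z, g] (4 distinct), len 7
add j: window [y, y, z, g, j] (4 distinct), len 5
add z: window [y, y, z, g, j, z] (4 distinct), len 6
add z: window [y, y, z, g, j, z, z] (4 distinct), len 7
add g: window [y, y, z, g, j, z, z, g] (4 distinct), len 8
Longest length with ≤4 distinct: 8.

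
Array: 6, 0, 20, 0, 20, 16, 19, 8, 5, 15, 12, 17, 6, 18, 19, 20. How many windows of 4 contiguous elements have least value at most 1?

6 0 20 0 → min 0  ≤ 1 ✓
0 20 0 20 → min 0  ≤ 1 ✓
20 0 20 16 → min 0  ≤ 1 ✓
0 20 16 19 → min 0  ≤ 1 ✓
20 16 19 8 → min 8
16 19 8 5 → min 5
19 8 5 15 → min 5
8 5 15 12 → min 5
5 15 12 17 → min 5
15 12 17 6 → min 6
12 17 6 18 → min 6
17 6 18 19 → min 6
6 18 19 20 → min 6
4 windows satisfy the condition.

4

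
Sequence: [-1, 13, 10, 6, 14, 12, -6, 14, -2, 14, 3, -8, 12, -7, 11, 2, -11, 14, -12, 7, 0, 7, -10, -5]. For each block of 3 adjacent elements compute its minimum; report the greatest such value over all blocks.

6

[-1, 13, 10] → min -1
[13, 10, 6] → min 6
[10, 6, 14] → min 6
[6, 14, 12] → min 6
[14, 12, -6] → min -6
[12, -6, 14] → min -6
[-6, 14, -2] → min -6
[14, -2, 14] → min -2
[-2, 14, 3] → min -2
[14, 3, -8] → min -8
[3, -8, 12] → min -8
[-8, 12, -7] → min -8
[12, -7, 11] → min -7
[-7, 11, 2] → min -7
[11, 2, -11] → min -11
[2, -11, 14] → min -11
[-11, 14, -12] → min -12
[14, -12, 7] → min -12
[-12, 7, 0] → min -12
[7, 0, 7] → min 0
[0, 7, -10] → min -10
[7, -10, -5] → min -10
Greatest of these is 6.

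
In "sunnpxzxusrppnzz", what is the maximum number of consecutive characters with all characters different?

[s] len 1
[s, u] len 2
[s, u, n] len 3
[n] len 1
[n, p] len 2
[n, p, x] len 3
[n, p, x, z] len 4
[z, x] len 2
[z, x, u] len 3
[z, x, u, s] len 4
[z, x, u, s, r] len 5
[z, x, u, s, r, p] len 6
[p] len 1
[p, n] len 2
[p, n, z] len 3
[z] len 1
Longest all-distinct length: 6.

6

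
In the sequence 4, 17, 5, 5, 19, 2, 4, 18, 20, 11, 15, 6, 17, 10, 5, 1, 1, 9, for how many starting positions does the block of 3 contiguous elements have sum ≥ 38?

[4, 17, 5] → sum 26
[17, 5, 5] → sum 27
[5, 5, 19] → sum 29
[5, 19, 2] → sum 26
[19, 2, 4] → sum 25
[2, 4, 18] → sum 24
[4, 18, 20] → sum 42  ≥ 38 ✓
[18, 20, 11] → sum 49  ≥ 38 ✓
[20, 11, 15] → sum 46  ≥ 38 ✓
[11, 15, 6] → sum 32
[15, 6, 17] → sum 38  ≥ 38 ✓
[6, 17, 10] → sum 33
[17, 10, 5] → sum 32
[10, 5, 1] → sum 16
[5, 1, 1] → sum 7
[1, 1, 9] → sum 11
4 windows satisfy the condition.

4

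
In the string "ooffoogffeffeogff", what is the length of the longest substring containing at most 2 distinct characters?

Extend right; when distinct count exceeds 2, shrink from the left:
[o] 1 distinct, len 1
[o, o] 1 distinct, len 2
[o, o, f] 2 distinct, len 3
[o, o, f, f] 2 distinct, len 4
[o, o, f, f, o] 2 distinct, len 5
[o, o, f, f, o, o] 2 distinct, len 6
[o, o, g] 2 distinct, len 3
[g, f] 2 distinct, len 2
[g, f, f] 2 distinct, len 3
[f, f, e] 2 distinct, len 3
[f, f, e, f] 2 distinct, len 4
[f, f, e, f, f] 2 distinct, len 5
[f, f, e, f, f, e] 2 distinct, len 6
[e, o] 2 distinct, len 2
[o, g] 2 distinct, len 2
[g, f] 2 distinct, len 2
[g, f, f] 2 distinct, len 3
Longest length with ≤2 distinct: 6.

6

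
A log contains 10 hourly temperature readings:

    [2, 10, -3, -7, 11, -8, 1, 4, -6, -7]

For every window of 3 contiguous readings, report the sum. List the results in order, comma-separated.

(2, 10, -3) → sum 9
(10, -3, -7) → sum 0
(-3, -7, 11) → sum 1
(-7, 11, -8) → sum -4
(11, -8, 1) → sum 4
(-8, 1, 4) → sum -3
(1, 4, -6) → sum -1
(4, -6, -7) → sum -9

9, 0, 1, -4, 4, -3, -1, -9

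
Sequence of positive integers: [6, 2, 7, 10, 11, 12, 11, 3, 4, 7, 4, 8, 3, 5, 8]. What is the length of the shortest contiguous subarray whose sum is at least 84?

Extend right; whenever the sum reaches 84, record the length and shrink from the left:
add 6: running sum 6 < 84
add 2: running sum 8 < 84
add 7: running sum 15 < 84
add 10: running sum 25 < 84
add 11: running sum 36 < 84
add 12: running sum 48 < 84
add 11: running sum 59 < 84
add 3: running sum 62 < 84
add 4: running sum 66 < 84
add 7: running sum 73 < 84
add 4: running sum 77 < 84
add 8: shortest ending here [6, 2, 7, 10, 11, 12, 11, 3, 4, 7, 4, 8] sum 85, len 12
add 3: shortest ending here [6, 2, 7, 10, 11, 12, 11, 3, 4, 7, 4, 8, 3] sum 88, len 13
add 5: shortest ending here [7, 10, 11, 12, 11, 3, 4, 7, 4, 8, 3, 5] sum 85, len 12
add 8: shortest ending here [10, 11, 12, 11, 3, 4, 7, 4, 8, 3, 5, 8] sum 86, len 12
Shortest qualifying length: 12.

12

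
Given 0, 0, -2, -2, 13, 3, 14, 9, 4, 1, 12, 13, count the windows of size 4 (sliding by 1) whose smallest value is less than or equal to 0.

4

[0, 0, -2, -2] → min -2  ≤ 0 ✓
[0, -2, -2, 13] → min -2  ≤ 0 ✓
[-2, -2, 13, 3] → min -2  ≤ 0 ✓
[-2, 13, 3, 14] → min -2  ≤ 0 ✓
[13, 3, 14, 9] → min 3
[3, 14, 9, 4] → min 3
[14, 9, 4, 1] → min 1
[9, 4, 1, 12] → min 1
[4, 1, 12, 13] → min 1
4 windows satisfy the condition.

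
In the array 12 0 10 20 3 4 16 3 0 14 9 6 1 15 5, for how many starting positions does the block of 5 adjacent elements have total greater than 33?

(12, 0, 10, 20, 3) → sum 45  > 33 ✓
(0, 10, 20, 3, 4) → sum 37  > 33 ✓
(10, 20, 3, 4, 16) → sum 53  > 33 ✓
(20, 3, 4, 16, 3) → sum 46  > 33 ✓
(3, 4, 16, 3, 0) → sum 26
(4, 16, 3, 0, 14) → sum 37  > 33 ✓
(16, 3, 0, 14, 9) → sum 42  > 33 ✓
(3, 0, 14, 9, 6) → sum 32
(0, 14, 9, 6, 1) → sum 30
(14, 9, 6, 1, 15) → sum 45  > 33 ✓
(9, 6, 1, 15, 5) → sum 36  > 33 ✓
8 windows satisfy the condition.

8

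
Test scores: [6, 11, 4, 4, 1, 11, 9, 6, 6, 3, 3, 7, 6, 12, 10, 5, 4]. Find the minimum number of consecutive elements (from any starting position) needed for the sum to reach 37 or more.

add 6: running sum 6 < 37
add 11: running sum 17 < 37
add 4: running sum 21 < 37
add 4: running sum 25 < 37
add 1: running sum 26 < 37
end 5: [6, 11, 4, 4, 1, 11] sum 37, len 6
end 6: [11, 4, 4, 1, 11, 9] sum 40, len 6
end 7: [11, 4, 4, 1, 11, 9, 6] sum 46, len 7
end 8: [4, 1, 11, 9, 6, 6] sum 37, len 6
end 9: [4, 1, 11, 9, 6, 6, 3] sum 40, len 7
end 10: [11, 9, 6, 6, 3, 3] sum 38, len 6
end 11: [11, 9, 6, 6, 3, 3, 7] sum 45, len 7
end 12: [9, 6, 6, 3, 3, 7, 6] sum 40, len 7
end 13: [6, 3, 3, 7, 6, 12] sum 37, len 6
end 14: [3, 7, 6, 12, 10] sum 38, len 5
end 15: [7, 6, 12, 10, 5] sum 40, len 5
end 16: [6, 12, 10, 5, 4] sum 37, len 5
Shortest qualifying length: 5.

5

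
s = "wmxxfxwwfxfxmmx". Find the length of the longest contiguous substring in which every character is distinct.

[w] len 1
[w, m] len 2
[w, m, x] len 3
[x] len 1
[x, f] len 2
[f, x] len 2
[f, x, w] len 3
[w] len 1
[w, f] len 2
[w, f, x] len 3
[x, f] len 2
[f, x] len 2
[f, x, m] len 3
[m] len 1
[m, x] len 2
Longest all-distinct length: 3.

3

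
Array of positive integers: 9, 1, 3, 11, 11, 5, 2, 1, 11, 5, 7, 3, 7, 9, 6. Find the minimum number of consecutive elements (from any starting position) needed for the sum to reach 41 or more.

add 9: running sum 9 < 41
add 1: running sum 10 < 41
add 3: running sum 13 < 41
add 11: running sum 24 < 41
add 11: running sum 35 < 41
add 5: running sum 40 < 41
add 2: shortest ending here [9, 1, 3, 11, 11, 5, 2] sum 42, len 7
add 1: shortest ending here [9, 1, 3, 11, 11, 5, 2, 1] sum 43, len 8
add 11: shortest ending here [11, 11, 5, 2, 1, 11] sum 41, len 6
add 5: shortest ending here [11, 11, 5, 2, 1, 11, 5] sum 46, len 7
add 7: shortest ending here [11, 5, 2, 1, 11, 5, 7] sum 42, len 7
add 3: shortest ending here [11, 5, 2, 1, 11, 5, 7, 3] sum 45, len 8
add 7: shortest ending here [5, 2, 1, 11, 5, 7, 3, 7] sum 41, len 8
add 9: shortest ending here [11, 5, 7, 3, 7, 9] sum 42, len 6
add 6: shortest ending here [11, 5, 7, 3, 7, 9, 6] sum 48, len 7
Shortest qualifying length: 6.

6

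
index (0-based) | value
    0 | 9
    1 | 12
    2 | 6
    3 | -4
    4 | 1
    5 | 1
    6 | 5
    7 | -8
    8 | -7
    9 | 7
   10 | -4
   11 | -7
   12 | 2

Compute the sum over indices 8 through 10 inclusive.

-4

Elements at indices 8..10: -7, 7, -4
sum(-7, 7, -4) = -4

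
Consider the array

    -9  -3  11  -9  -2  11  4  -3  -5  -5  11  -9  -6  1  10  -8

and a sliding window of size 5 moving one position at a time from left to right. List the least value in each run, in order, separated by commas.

Sliding a size-5 window across the 16 values:
-9 -3 11 -9 -2 → min -9
-3 11 -9 -2 11 → min -9
11 -9 -2 11 4 → min -9
-9 -2 11 4 -3 → min -9
-2 11 4 -3 -5 → min -5
11 4 -3 -5 -5 → min -5
4 -3 -5 -5 11 → min -5
-3 -5 -5 11 -9 → min -9
-5 -5 11 -9 -6 → min -9
-5 11 -9 -6 1 → min -9
11 -9 -6 1 10 → min -9
-9 -6 1 10 -8 → min -9

-9, -9, -9, -9, -5, -5, -5, -9, -9, -9, -9, -9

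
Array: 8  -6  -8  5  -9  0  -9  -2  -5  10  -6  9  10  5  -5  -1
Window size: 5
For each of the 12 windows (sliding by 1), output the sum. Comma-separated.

-10, -18, -21, -15, -25, -6, -12, 6, 18, 28, 13, 18

Sliding a size-5 window across the 16 values:
[8, -6, -8, 5, -9] → sum -10
[-6, -8, 5, -9, 0] → sum -18
[-8, 5, -9, 0, -9] → sum -21
[5, -9, 0, -9, -2] → sum -15
[-9, 0, -9, -2, -5] → sum -25
[0, -9, -2, -5, 10] → sum -6
[-9, -2, -5, 10, -6] → sum -12
[-2, -5, 10, -6, 9] → sum 6
[-5, 10, -6, 9, 10] → sum 18
[10, -6, 9, 10, 5] → sum 28
[-6, 9, 10, 5, -5] → sum 13
[9, 10, 5, -5, -1] → sum 18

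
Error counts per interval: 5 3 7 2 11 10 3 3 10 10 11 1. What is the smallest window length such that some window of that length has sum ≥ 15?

2

add 5: running sum 5 < 15
add 3: running sum 8 < 15
add 7: shortest ending here [5, 3, 7] sum 15, len 3
add 2: shortest ending here [5, 3, 7, 2] sum 17, len 4
add 11: shortest ending here [7, 2, 11] sum 20, len 3
add 10: shortest ending here [11, 10] sum 21, len 2
add 3: shortest ending here [11, 10, 3] sum 24, len 3
add 3: shortest ending here [10, 3, 3] sum 16, len 3
add 10: shortest ending here [3, 3, 10] sum 16, len 3
add 10: shortest ending here [10, 10] sum 20, len 2
add 11: shortest ending here [10, 11] sum 21, len 2
add 1: shortest ending here [10, 11, 1] sum 22, len 3
Shortest qualifying length: 2.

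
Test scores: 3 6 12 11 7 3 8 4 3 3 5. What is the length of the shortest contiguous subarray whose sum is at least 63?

11

add 3: running sum 3 < 63
add 6: running sum 9 < 63
add 12: running sum 21 < 63
add 11: running sum 32 < 63
add 7: running sum 39 < 63
add 3: running sum 42 < 63
add 8: running sum 50 < 63
add 4: running sum 54 < 63
add 3: running sum 57 < 63
add 3: running sum 60 < 63
add 5: shortest ending here [3, 6, 12, 11, 7, 3, 8, 4, 3, 3, 5] sum 65, len 11
Shortest qualifying length: 11.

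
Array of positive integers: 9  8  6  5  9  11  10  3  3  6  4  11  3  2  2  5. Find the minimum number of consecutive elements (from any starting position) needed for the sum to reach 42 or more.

6

add 9: running sum 9 < 42
add 8: running sum 17 < 42
add 6: running sum 23 < 42
add 5: running sum 28 < 42
add 9: running sum 37 < 42
end 5: [9, 8, 6, 5, 9, 11] sum 48, len 6
end 6: [8, 6, 5, 9, 11, 10] sum 49, len 6
end 7: [6, 5, 9, 11, 10, 3] sum 44, len 6
end 8: [6, 5, 9, 11, 10, 3, 3] sum 47, len 7
end 9: [9, 11, 10, 3, 3, 6] sum 42, len 6
end 10: [9, 11, 10, 3, 3, 6, 4] sum 46, len 7
end 11: [11, 10, 3, 3, 6, 4, 11] sum 48, len 7
end 12: [11, 10, 3, 3, 6, 4, 11, 3] sum 51, len 8
end 13: [10, 3, 3, 6, 4, 11, 3, 2] sum 42, len 8
end 14: [10, 3, 3, 6, 4, 11, 3, 2, 2] sum 44, len 9
end 15: [10, 3, 3, 6, 4, 11, 3, 2, 2, 5] sum 49, len 10
Shortest qualifying length: 6.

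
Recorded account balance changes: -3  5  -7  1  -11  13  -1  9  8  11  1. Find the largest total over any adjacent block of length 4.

(-3, 5, -7, 1) → sum -4
(5, -7, 1, -11) → sum -12
(-7, 1, -11, 13) → sum -4
(1, -11, 13, -1) → sum 2
(-11, 13, -1, 9) → sum 10
(13, -1, 9, 8) → sum 29
(-1, 9, 8, 11) → sum 27
(9, 8, 11, 1) → sum 29
Largest of these is 29.

29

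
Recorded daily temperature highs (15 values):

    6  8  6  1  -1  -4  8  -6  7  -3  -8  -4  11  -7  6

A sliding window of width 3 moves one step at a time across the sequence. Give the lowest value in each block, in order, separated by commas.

6, 1, -1, -4, -4, -6, -6, -6, -8, -8, -8, -7, -7

Sliding a size-3 window across the 15 values:
(6, 8, 6) → min 6
(8, 6, 1) → min 1
(6, 1, -1) → min -1
(1, -1, -4) → min -4
(-1, -4, 8) → min -4
(-4, 8, -6) → min -6
(8, -6, 7) → min -6
(-6, 7, -3) → min -6
(7, -3, -8) → min -8
(-3, -8, -4) → min -8
(-8, -4, 11) → min -8
(-4, 11, -7) → min -7
(11, -7, 6) → min -7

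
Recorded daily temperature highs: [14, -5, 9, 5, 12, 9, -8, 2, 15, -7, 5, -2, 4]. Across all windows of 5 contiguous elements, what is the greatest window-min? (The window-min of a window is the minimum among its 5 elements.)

Window mins for each of the 9 positions:
(14, -5, 9, 5, 12) → min -5
(-5, 9, 5, 12, 9) → min -5
(9, 5, 12, 9, -8) → min -8
(5, 12, 9, -8, 2) → min -8
(12, 9, -8, 2, 15) → min -8
(9, -8, 2, 15, -7) → min -8
(-8, 2, 15, -7, 5) → min -8
(2, 15, -7, 5, -2) → min -7
(15, -7, 5, -2, 4) → min -7
Greatest of these is -5.

-5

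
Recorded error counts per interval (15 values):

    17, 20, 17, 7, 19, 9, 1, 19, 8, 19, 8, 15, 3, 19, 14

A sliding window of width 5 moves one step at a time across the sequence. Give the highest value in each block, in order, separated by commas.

20, 20, 19, 19, 19, 19, 19, 19, 19, 19, 19

[17, 20, 17, 7, 19] → max 20
[20, 17, 7, 19, 9] → max 20
[17, 7, 19, 9, 1] → max 19
[7, 19, 9, 1, 19] → max 19
[19, 9, 1, 19, 8] → max 19
[9, 1, 19, 8, 19] → max 19
[1, 19, 8, 19, 8] → max 19
[19, 8, 19, 8, 15] → max 19
[8, 19, 8, 15, 3] → max 19
[19, 8, 15, 3, 19] → max 19
[8, 15, 3, 19, 14] → max 19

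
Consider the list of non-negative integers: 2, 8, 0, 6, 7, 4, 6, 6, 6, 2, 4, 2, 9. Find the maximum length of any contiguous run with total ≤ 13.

→ 2: sum 2, len 1
→ 8: sum 10, len 2
→ 0: sum 10, len 3
→ 6 (dropped 2, 8): sum 6, len 2
→ 7: sum 13, len 3
→ 4 (dropped 0, 6): sum 11, len 2
→ 6 (dropped 7): sum 10, len 2
→ 6 (dropped 4): sum 12, len 2
→ 6 (dropped 6): sum 12, len 2
→ 2 (dropped 6): sum 8, len 2
→ 4: sum 12, len 3
→ 2 (dropped 6): sum 8, len 3
→ 9 (dropped 2, 4): sum 11, len 2
Longest length seen: 3.

3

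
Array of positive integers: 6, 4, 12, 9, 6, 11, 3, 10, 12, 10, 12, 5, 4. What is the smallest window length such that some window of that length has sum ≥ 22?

add 6: running sum 6 < 22
add 4: running sum 10 < 22
add 12: shortest ending here [6, 4, 12] sum 22, len 3
add 9: shortest ending here [4, 12, 9] sum 25, len 3
add 6: shortest ending here [12, 9, 6] sum 27, len 3
add 11: shortest ending here [9, 6, 11] sum 26, len 3
add 3: shortest ending here [9, 6, 11, 3] sum 29, len 4
add 10: shortest ending here [11, 3, 10] sum 24, len 3
add 12: shortest ending here [10, 12] sum 22, len 2
add 10: shortest ending here [12, 10] sum 22, len 2
add 12: shortest ending here [10, 12] sum 22, len 2
add 5: shortest ending here [10, 12, 5] sum 27, len 3
add 4: shortest ending here [10, 12, 5, 4] sum 31, len 4
Shortest qualifying length: 2.

2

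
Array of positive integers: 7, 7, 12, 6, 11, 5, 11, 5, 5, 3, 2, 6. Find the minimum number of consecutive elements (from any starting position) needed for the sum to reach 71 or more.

add 7: running sum 7 < 71
add 7: running sum 14 < 71
add 12: running sum 26 < 71
add 6: running sum 32 < 71
add 11: running sum 43 < 71
add 5: running sum 48 < 71
add 11: running sum 59 < 71
add 5: running sum 64 < 71
add 5: running sum 69 < 71
end 9: [7, 7, 12, 6, 11, 5, 11, 5, 5, 3] sum 72, len 10
end 10: [7, 7, 12, 6, 11, 5, 11, 5, 5, 3, 2] sum 74, len 11
end 11: [7, 12, 6, 11, 5, 11, 5, 5, 3, 2, 6] sum 73, len 11
Shortest qualifying length: 10.

10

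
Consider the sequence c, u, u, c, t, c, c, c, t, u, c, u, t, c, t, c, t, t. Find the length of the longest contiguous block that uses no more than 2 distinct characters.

6

add c: window [c] (1 distinct), len 1
add u: window [c, u] (2 distinct), len 2
add u: window [c, u, u] (2 distinct), len 3
add c: window [c, u, u, c] (2 distinct), len 4
add t: window [c, t] (2 distinct), len 2
add c: window [c, t, c] (2 distinct), len 3
add c: window [c, t, c, c] (2 distinct), len 4
add c: window [c, t, c, c, c] (2 distinct), len 5
add t: window [c, t, c, c, c, t] (2 distinct), len 6
add u: window [t, u] (2 distinct), len 2
add c: window [u, c] (2 distinct), len 2
add u: window [u, c, u] (2 distinct), len 3
add t: window [u, t] (2 distinct), len 2
add c: window [t, c] (2 distinct), len 2
add t: window [t, c, t] (2 distinct), len 3
add c: window [t, c, t, c] (2 distinct), len 4
add t: window [t, c, t, c, t] (2 distinct), len 5
add t: window [t, c, t, c, t, t] (2 distinct), len 6
Longest length with ≤2 distinct: 6.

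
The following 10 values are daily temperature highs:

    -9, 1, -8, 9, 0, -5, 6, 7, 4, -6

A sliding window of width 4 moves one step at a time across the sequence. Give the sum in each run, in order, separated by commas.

-7, 2, -4, 10, 8, 12, 11

(-9, 1, -8, 9) → sum -7
(1, -8, 9, 0) → sum 2
(-8, 9, 0, -5) → sum -4
(9, 0, -5, 6) → sum 10
(0, -5, 6, 7) → sum 8
(-5, 6, 7, 4) → sum 12
(6, 7, 4, -6) → sum 11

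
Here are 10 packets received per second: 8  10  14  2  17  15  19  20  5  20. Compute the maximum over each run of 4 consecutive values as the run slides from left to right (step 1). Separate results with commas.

8 10 14 2 → max 14
10 14 2 17 → max 17
14 2 17 15 → max 17
2 17 15 19 → max 19
17 15 19 20 → max 20
15 19 20 5 → max 20
19 20 5 20 → max 20

14, 17, 17, 19, 20, 20, 20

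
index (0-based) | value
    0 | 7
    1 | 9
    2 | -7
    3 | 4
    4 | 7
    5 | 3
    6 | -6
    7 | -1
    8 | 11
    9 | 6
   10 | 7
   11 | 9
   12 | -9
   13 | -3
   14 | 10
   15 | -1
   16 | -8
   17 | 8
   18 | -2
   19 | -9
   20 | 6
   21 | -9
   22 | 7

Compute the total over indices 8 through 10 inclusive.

24

Elements at indices 8..10: 11, 6, 7
sum(11, 6, 7) = 24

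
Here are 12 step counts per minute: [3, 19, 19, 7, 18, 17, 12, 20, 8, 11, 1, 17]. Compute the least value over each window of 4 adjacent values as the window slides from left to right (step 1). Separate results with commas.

[3, 19, 19, 7] → min 3
[19, 19, 7, 18] → min 7
[19, 7, 18, 17] → min 7
[7, 18, 17, 12] → min 7
[18, 17, 12, 20] → min 12
[17, 12, 20, 8] → min 8
[12, 20, 8, 11] → min 8
[20, 8, 11, 1] → min 1
[8, 11, 1, 17] → min 1

3, 7, 7, 7, 12, 8, 8, 1, 1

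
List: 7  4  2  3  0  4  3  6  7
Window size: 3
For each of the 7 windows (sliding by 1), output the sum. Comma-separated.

13, 9, 5, 7, 7, 13, 16

Sliding a size-3 window across the 9 values:
[7, 4, 2] → sum 13
[4, 2, 3] → sum 9
[2, 3, 0] → sum 5
[3, 0, 4] → sum 7
[0, 4, 3] → sum 7
[4, 3, 6] → sum 13
[3, 6, 7] → sum 16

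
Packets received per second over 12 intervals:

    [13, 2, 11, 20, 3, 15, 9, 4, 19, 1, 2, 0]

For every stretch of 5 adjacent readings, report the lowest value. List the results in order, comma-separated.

Sliding a size-5 window across the 12 values:
13 2 11 20 3 → min 2
2 11 20 3 15 → min 2
11 20 3 15 9 → min 3
20 3 15 9 4 → min 3
3 15 9 4 19 → min 3
15 9 4 19 1 → min 1
9 4 19 1 2 → min 1
4 19 1 2 0 → min 0

2, 2, 3, 3, 3, 1, 1, 0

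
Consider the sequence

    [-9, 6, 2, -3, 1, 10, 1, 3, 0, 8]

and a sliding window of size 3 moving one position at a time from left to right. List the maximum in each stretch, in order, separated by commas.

Sliding a size-3 window across the 10 values:
(-9, 6, 2) → max 6
(6, 2, -3) → max 6
(2, -3, 1) → max 2
(-3, 1, 10) → max 10
(1, 10, 1) → max 10
(10, 1, 3) → max 10
(1, 3, 0) → max 3
(3, 0, 8) → max 8

6, 6, 2, 10, 10, 10, 3, 8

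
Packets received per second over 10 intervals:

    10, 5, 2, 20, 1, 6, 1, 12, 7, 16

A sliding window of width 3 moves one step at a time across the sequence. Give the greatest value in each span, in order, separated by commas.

10, 20, 20, 20, 6, 12, 12, 16

(10, 5, 2) → max 10
(5, 2, 20) → max 20
(2, 20, 1) → max 20
(20, 1, 6) → max 20
(1, 6, 1) → max 6
(6, 1, 12) → max 12
(1, 12, 7) → max 12
(12, 7, 16) → max 16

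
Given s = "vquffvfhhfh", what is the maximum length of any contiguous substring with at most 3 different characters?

Extend right; when distinct count exceeds 3, shrink from the left:
[v] 1 distinct, len 1
[v, q] 2 distinct, len 2
[v, q, u] 3 distinct, len 3
[q, u, f] 3 distinct, len 3
[q, u, f, f] 3 distinct, len 4
[u, f, f, v] 3 distinct, len 4
[u, f, f, v, f] 3 distinct, len 5
[f, f, v, f, h] 3 distinct, len 5
[f, f, v, f, h, h] 3 distinct, len 6
[f, f, v, f, h, h, f] 3 distinct, len 7
[f, f, v, f, h, h, f, h] 3 distinct, len 8
Longest length with ≤3 distinct: 8.

8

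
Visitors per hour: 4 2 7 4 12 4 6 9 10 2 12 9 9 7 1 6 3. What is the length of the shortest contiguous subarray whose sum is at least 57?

add 4: running sum 4 < 57
add 2: running sum 6 < 57
add 7: running sum 13 < 57
add 4: running sum 17 < 57
add 12: running sum 29 < 57
add 4: running sum 33 < 57
add 6: running sum 39 < 57
add 9: running sum 48 < 57
end 8: [4, 2, 7, 4, 12, 4, 6, 9, 10] sum 58, len 9
end 9: [4, 2, 7, 4, 12, 4, 6, 9, 10, 2] sum 60, len 10
end 10: [4, 12, 4, 6, 9, 10, 2, 12] sum 59, len 8
end 11: [12, 4, 6, 9, 10, 2, 12, 9] sum 64, len 8
end 12: [6, 9, 10, 2, 12, 9, 9] sum 57, len 7
end 13: [9, 10, 2, 12, 9, 9, 7] sum 58, len 7
end 14: [9, 10, 2, 12, 9, 9, 7, 1] sum 59, len 8
end 15: [9, 10, 2, 12, 9, 9, 7, 1, 6] sum 65, len 9
end 16: [10, 2, 12, 9, 9, 7, 1, 6, 3] sum 59, len 9
Shortest qualifying length: 7.

7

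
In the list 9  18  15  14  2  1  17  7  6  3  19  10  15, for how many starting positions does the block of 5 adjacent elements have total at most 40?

(9, 18, 15, 14, 2) → sum 58
(18, 15, 14, 2, 1) → sum 50
(15, 14, 2, 1, 17) → sum 49
(14, 2, 1, 17, 7) → sum 41
(2, 1, 17, 7, 6) → sum 33  ≤ 40 ✓
(1, 17, 7, 6, 3) → sum 34  ≤ 40 ✓
(17, 7, 6, 3, 19) → sum 52
(7, 6, 3, 19, 10) → sum 45
(6, 3, 19, 10, 15) → sum 53
2 windows satisfy the condition.

2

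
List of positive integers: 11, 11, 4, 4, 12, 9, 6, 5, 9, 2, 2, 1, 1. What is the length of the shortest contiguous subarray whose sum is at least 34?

5

add 11: running sum 11 < 34
add 11: running sum 22 < 34
add 4: running sum 26 < 34
add 4: running sum 30 < 34
end 4: [11, 11, 4, 4, 12] sum 42, len 5
end 5: [11, 4, 4, 12, 9] sum 40, len 5
end 6: [4, 4, 12, 9, 6] sum 35, len 5
end 7: [4, 12, 9, 6, 5] sum 36, len 5
end 8: [12, 9, 6, 5, 9] sum 41, len 5
end 9: [12, 9, 6, 5, 9, 2] sum 43, len 6
end 10: [12, 9, 6, 5, 9, 2, 2] sum 45, len 7
end 11: [9, 6, 5, 9, 2, 2, 1] sum 34, len 7
end 12: [9, 6, 5, 9, 2, 2, 1, 1] sum 35, len 8
Shortest qualifying length: 5.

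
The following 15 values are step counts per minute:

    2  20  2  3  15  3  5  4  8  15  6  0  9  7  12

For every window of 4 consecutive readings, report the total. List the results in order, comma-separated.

[2, 20, 2, 3] → sum 27
[20, 2, 3, 15] → sum 40
[2, 3, 15, 3] → sum 23
[3, 15, 3, 5] → sum 26
[15, 3, 5, 4] → sum 27
[3, 5, 4, 8] → sum 20
[5, 4, 8, 15] → sum 32
[4, 8, 15, 6] → sum 33
[8, 15, 6, 0] → sum 29
[15, 6, 0, 9] → sum 30
[6, 0, 9, 7] → sum 22
[0, 9, 7, 12] → sum 28

27, 40, 23, 26, 27, 20, 32, 33, 29, 30, 22, 28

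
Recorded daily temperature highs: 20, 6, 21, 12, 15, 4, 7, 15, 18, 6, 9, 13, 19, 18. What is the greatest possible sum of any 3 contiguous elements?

[20, 6, 21] → sum 47
[6, 21, 12] → sum 39
[21, 12, 15] → sum 48
[12, 15, 4] → sum 31
[15, 4, 7] → sum 26
[4, 7, 15] → sum 26
[7, 15, 18] → sum 40
[15, 18, 6] → sum 39
[18, 6, 9] → sum 33
[6, 9, 13] → sum 28
[9, 13, 19] → sum 41
[13, 19, 18] → sum 50
Greatest of these is 50.

50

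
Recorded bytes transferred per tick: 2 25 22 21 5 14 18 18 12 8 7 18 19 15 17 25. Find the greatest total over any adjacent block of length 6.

105

(2, 25, 22, 21, 5, 14) → sum 89
(25, 22, 21, 5, 14, 18) → sum 105
(22, 21, 5, 14, 18, 18) → sum 98
(21, 5, 14, 18, 18, 12) → sum 88
(5, 14, 18, 18, 12, 8) → sum 75
(14, 18, 18, 12, 8, 7) → sum 77
(18, 18, 12, 8, 7, 18) → sum 81
(18, 12, 8, 7, 18, 19) → sum 82
(12, 8, 7, 18, 19, 15) → sum 79
(8, 7, 18, 19, 15, 17) → sum 84
(7, 18, 19, 15, 17, 25) → sum 101
Greatest of these is 105.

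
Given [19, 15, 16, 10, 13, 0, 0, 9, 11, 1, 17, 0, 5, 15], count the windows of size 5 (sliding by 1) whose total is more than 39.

[19, 15, 16, 10, 13] → sum 73  > 39 ✓
[15, 16, 10, 13, 0] → sum 54  > 39 ✓
[16, 10, 13, 0, 0] → sum 39
[10, 13, 0, 0, 9] → sum 32
[13, 0, 0, 9, 11] → sum 33
[0, 0, 9, 11, 1] → sum 21
[0, 9, 11, 1, 17] → sum 38
[9, 11, 1, 17, 0] → sum 38
[11, 1, 17, 0, 5] → sum 34
[1, 17, 0, 5, 15] → sum 38
2 windows satisfy the condition.

2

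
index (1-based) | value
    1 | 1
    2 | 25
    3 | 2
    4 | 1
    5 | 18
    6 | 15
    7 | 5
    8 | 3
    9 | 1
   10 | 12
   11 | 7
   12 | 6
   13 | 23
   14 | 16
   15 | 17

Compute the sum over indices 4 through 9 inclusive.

43

Elements at indices 4..9: 1, 18, 15, 5, 3, 1
sum(1, 18, 15, 5, 3, 1) = 43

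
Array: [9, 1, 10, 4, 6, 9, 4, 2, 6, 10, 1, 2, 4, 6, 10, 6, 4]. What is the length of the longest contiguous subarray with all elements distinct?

6

[9] len 1
[9, 1] len 2
[9, 1, 10] len 3
[9, 1, 10, 4] len 4
[9, 1, 10, 4, 6] len 5
[1, 10, 4, 6, 9] len 5
[6, 9, 4] len 3
[6, 9, 4, 2] len 4
[9, 4, 2, 6] len 4
[9, 4, 2, 6, 10] len 5
[9, 4, 2, 6, 10, 1] len 6
[6, 10, 1, 2] len 4
[6, 10, 1, 2, 4] len 5
[10, 1, 2, 4, 6] len 5
[1, 2, 4, 6, 10] len 5
[10, 6] len 2
[10, 6, 4] len 3
Longest all-distinct length: 6.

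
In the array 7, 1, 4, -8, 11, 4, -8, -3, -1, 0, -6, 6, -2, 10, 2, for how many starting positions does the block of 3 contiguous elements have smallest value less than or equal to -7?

6

[7, 1, 4] → min 1
[1, 4, -8] → min -8  ≤ -7 ✓
[4, -8, 11] → min -8  ≤ -7 ✓
[-8, 11, 4] → min -8  ≤ -7 ✓
[11, 4, -8] → min -8  ≤ -7 ✓
[4, -8, -3] → min -8  ≤ -7 ✓
[-8, -3, -1] → min -8  ≤ -7 ✓
[-3, -1, 0] → min -3
[-1, 0, -6] → min -6
[0, -6, 6] → min -6
[-6, 6, -2] → min -6
[6, -2, 10] → min -2
[-2, 10, 2] → min -2
6 windows satisfy the condition.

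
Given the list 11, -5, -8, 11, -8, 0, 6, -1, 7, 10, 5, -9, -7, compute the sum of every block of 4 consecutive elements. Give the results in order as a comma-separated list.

9, -10, -5, 9, -3, 12, 22, 21, 13, -1

Sliding a size-4 window across the 13 values:
11 -5 -8 11 → sum 9
-5 -8 11 -8 → sum -10
-8 11 -8 0 → sum -5
11 -8 0 6 → sum 9
-8 0 6 -1 → sum -3
0 6 -1 7 → sum 12
6 -1 7 10 → sum 22
-1 7 10 5 → sum 21
7 10 5 -9 → sum 13
10 5 -9 -7 → sum -1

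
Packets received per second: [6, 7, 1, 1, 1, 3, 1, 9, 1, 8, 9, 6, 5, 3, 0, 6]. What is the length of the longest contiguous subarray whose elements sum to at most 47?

Extend to the right; shrink from the left whenever the sum exceeds 47:
[6] sum 6 len 1
[6, 7] sum 13 len 2
[6, 7, 1] sum 14 len 3
[6, 7, 1, 1] sum 15 len 4
[6, 7, 1, 1, 1] sum 16 len 5
[6, 7, 1, 1, 1, 3] sum 19 len 6
[6, 7, 1, 1, 1, 3, 1] sum 20 len 7
[6, 7, 1, 1, 1, 3, 1, 9] sum 29 len 8
[6, 7, 1, 1, 1, 3, 1, 9, 1] sum 30 len 9
[6, 7, 1, 1, 1, 3, 1, 9, 1, 8] sum 38 len 10
[6, 7, 1, 1, 1, 3, 1, 9, 1, 8, 9] sum 47 len 11
[7, 1, 1, 1, 3, 1, 9, 1, 8, 9, 6] sum 47 len 11
[1, 1, 1, 3, 1, 9, 1, 8, 9, 6, 5] sum 45 len 11
[1, 1, 3, 1, 9, 1, 8, 9, 6, 5, 3] sum 47 len 11
[1, 1, 3, 1, 9, 1, 8, 9, 6, 5, 3, 0] sum 47 len 12
[9, 1, 8, 9, 6, 5, 3, 0, 6] sum 47 len 9
Longest length seen: 12.

12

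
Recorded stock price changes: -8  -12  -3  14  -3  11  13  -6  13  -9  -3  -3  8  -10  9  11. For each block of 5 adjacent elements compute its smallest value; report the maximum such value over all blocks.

-3

Each size-5 window and its min:
-8 -12 -3 14 -3 → min -12
-12 -3 14 -3 11 → min -12
-3 14 -3 11 13 → min -3
14 -3 11 13 -6 → min -6
-3 11 13 -6 13 → min -6
11 13 -6 13 -9 → min -9
13 -6 13 -9 -3 → min -9
-6 13 -9 -3 -3 → min -9
13 -9 -3 -3 8 → min -9
-9 -3 -3 8 -10 → min -10
-3 -3 8 -10 9 → min -10
-3 8 -10 9 11 → min -10
Maximum of these is -3.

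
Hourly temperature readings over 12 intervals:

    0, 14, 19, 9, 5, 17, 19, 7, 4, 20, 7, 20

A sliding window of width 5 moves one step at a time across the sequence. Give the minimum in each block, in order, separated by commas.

Sliding a size-5 window across the 12 values:
[0, 14, 19, 9, 5] → min 0
[14, 19, 9, 5, 17] → min 5
[19, 9, 5, 17, 19] → min 5
[9, 5, 17, 19, 7] → min 5
[5, 17, 19, 7, 4] → min 4
[17, 19, 7, 4, 20] → min 4
[19, 7, 4, 20, 7] → min 4
[7, 4, 20, 7, 20] → min 4

0, 5, 5, 5, 4, 4, 4, 4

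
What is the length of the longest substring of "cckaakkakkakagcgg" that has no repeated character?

add c: [c] len 1
add c (repeat c, move left end past it): [c] len 1
add k: [c, k] len 2
add a: [c, k, a] len 3
add a (repeat a, move left end past it): [a] len 1
add k: [a, k] len 2
add k (repeat k, move left end past it): [k] len 1
add a: [k, a] len 2
add k (repeat k, move left end past it): [a, k] len 2
add k (repeat k, move left end past it): [k] len 1
add a: [k, a] len 2
add k (repeat k, move left end past it): [a, k] len 2
add a (repeat a, move left end past it): [k, a] len 2
add g: [k, a, g] len 3
add c: [k, a, g, c] len 4
add g (repeat g, move left end past it): [c, g] len 2
add g (repeat g, move left end past it): [g] len 1
Longest all-distinct length: 4.

4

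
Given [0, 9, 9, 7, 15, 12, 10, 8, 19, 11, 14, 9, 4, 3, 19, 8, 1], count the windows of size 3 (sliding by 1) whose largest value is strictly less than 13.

(0, 9, 9) → max 9  < 13 ✓
(9, 9, 7) → max 9  < 13 ✓
(9, 7, 15) → max 15
(7, 15, 12) → max 15
(15, 12, 10) → max 15
(12, 10, 8) → max 12  < 13 ✓
(10, 8, 19) → max 19
(8, 19, 11) → max 19
(19, 11, 14) → max 19
(11, 14, 9) → max 14
(14, 9, 4) → max 14
(9, 4, 3) → max 9  < 13 ✓
(4, 3, 19) → max 19
(3, 19, 8) → max 19
(19, 8, 1) → max 19
4 windows satisfy the condition.

4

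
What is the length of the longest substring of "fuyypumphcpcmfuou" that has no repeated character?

[f] len 1
[f, u] len 2
[f, u, y] len 3
[y] len 1
[y, p] len 2
[y, p, u] len 3
[y, p, u, m] len 4
[u, m, p] len 3
[u, m, p, h] len 4
[u, m, p, h, c] len 5
[h, c, p] len 3
[p, c] len 2
[p, c, m] len 3
[p, c, m, f] len 4
[p, c, m, f, u] len 5
[p, c, m, f, u, o] len 6
[o, u] len 2
Longest all-distinct length: 6.

6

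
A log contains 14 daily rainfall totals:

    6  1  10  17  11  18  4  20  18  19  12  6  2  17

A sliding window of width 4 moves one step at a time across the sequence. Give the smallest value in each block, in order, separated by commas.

1, 1, 10, 4, 4, 4, 4, 12, 6, 2, 2

6 1 10 17 → min 1
1 10 17 11 → min 1
10 17 11 18 → min 10
17 11 18 4 → min 4
11 18 4 20 → min 4
18 4 20 18 → min 4
4 20 18 19 → min 4
20 18 19 12 → min 12
18 19 12 6 → min 6
19 12 6 2 → min 2
12 6 2 17 → min 2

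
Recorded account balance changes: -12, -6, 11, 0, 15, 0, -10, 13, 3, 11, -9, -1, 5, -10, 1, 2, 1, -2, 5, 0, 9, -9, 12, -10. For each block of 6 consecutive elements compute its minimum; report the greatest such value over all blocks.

-2

(-12, -6, 11, 0, 15, 0) → min -12
(-6, 11, 0, 15, 0, -10) → min -10
(11, 0, 15, 0, -10, 13) → min -10
(0, 15, 0, -10, 13, 3) → min -10
(15, 0, -10, 13, 3, 11) → min -10
(0, -10, 13, 3, 11, -9) → min -10
(-10, 13, 3, 11, -9, -1) → min -10
(13, 3, 11, -9, -1, 5) → min -9
(3, 11, -9, -1, 5, -10) → min -10
(11, -9, -1, 5, -10, 1) → min -10
(-9, -1, 5, -10, 1, 2) → min -10
(-1, 5, -10, 1, 2, 1) → min -10
(5, -10, 1, 2, 1, -2) → min -10
(-10, 1, 2, 1, -2, 5) → min -10
(1, 2, 1, -2, 5, 0) → min -2
(2, 1, -2, 5, 0, 9) → min -2
(1, -2, 5, 0, 9, -9) → min -9
(-2, 5, 0, 9, -9, 12) → min -9
(5, 0, 9, -9, 12, -10) → min -10
Greatest of these is -2.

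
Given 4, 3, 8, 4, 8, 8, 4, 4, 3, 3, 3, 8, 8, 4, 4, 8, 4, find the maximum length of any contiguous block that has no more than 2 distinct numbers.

[4] 1 distinct, len 1
[4, 3] 2 distinct, len 2
[3, 8] 2 distinct, len 2
[8, 4] 2 distinct, len 2
[8, 4, 8] 2 distinct, len 3
[8, 4, 8, 8] 2 distinct, len 4
[8, 4, 8, 8, 4] 2 distinct, len 5
[8, 4, 8, 8, 4, 4] 2 distinct, len 6
[4, 4, 3] 2 distinct, len 3
[4, 4, 3, 3] 2 distinct, len 4
[4, 4, 3, 3, 3] 2 distinct, len 5
[3, 3, 3, 8] 2 distinct, len 4
[3, 3, 3, 8, 8] 2 distinct, len 5
[8, 8, 4] 2 distinct, len 3
[8, 8, 4, 4] 2 distinct, len 4
[8, 8, 4, 4, 8] 2 distinct, len 5
[8, 8, 4, 4, 8, 4] 2 distinct, len 6
Longest length with ≤2 distinct: 6.

6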